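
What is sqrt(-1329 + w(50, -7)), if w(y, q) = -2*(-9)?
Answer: I*sqrt(1311) ≈ 36.208*I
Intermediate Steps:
w(y, q) = 18
sqrt(-1329 + w(50, -7)) = sqrt(-1329 + 18) = sqrt(-1311) = I*sqrt(1311)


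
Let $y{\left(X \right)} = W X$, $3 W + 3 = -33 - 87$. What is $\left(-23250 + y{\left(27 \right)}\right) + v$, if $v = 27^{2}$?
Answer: $-23628$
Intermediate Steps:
$v = 729$
$W = -41$ ($W = -1 + \frac{-33 - 87}{3} = -1 + \frac{1}{3} \left(-120\right) = -1 - 40 = -41$)
$y{\left(X \right)} = - 41 X$
$\left(-23250 + y{\left(27 \right)}\right) + v = \left(-23250 - 1107\right) + 729 = -24357 + 729 = -23628$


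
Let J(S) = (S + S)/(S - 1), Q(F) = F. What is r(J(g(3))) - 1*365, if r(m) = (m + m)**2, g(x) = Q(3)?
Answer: -329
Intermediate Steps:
g(x) = 3
J(S) = 2*S/(-1 + S) (J(S) = (2*S)/(-1 + S) = 2*S/(-1 + S))
r(m) = 4*m**2 (r(m) = (2*m)**2 = 4*m**2)
r(J(g(3))) - 1*365 = 4*(2*3/(-1 + 3))**2 - 1*365 = 4*(2*3/2)**2 - 365 = 4*(2*3*(1/2))**2 - 365 = 4*3**2 - 365 = 4*9 - 365 = 36 - 365 = -329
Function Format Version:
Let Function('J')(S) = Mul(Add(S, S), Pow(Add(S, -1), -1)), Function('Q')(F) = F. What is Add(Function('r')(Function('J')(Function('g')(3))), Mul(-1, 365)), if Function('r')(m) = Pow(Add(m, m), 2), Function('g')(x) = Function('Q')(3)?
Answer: -329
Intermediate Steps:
Function('g')(x) = 3
Function('J')(S) = Mul(2, S, Pow(Add(-1, S), -1)) (Function('J')(S) = Mul(Mul(2, S), Pow(Add(-1, S), -1)) = Mul(2, S, Pow(Add(-1, S), -1)))
Function('r')(m) = Mul(4, Pow(m, 2)) (Function('r')(m) = Pow(Mul(2, m), 2) = Mul(4, Pow(m, 2)))
Add(Function('r')(Function('J')(Function('g')(3))), Mul(-1, 365)) = Add(Mul(4, Pow(Mul(2, 3, Pow(Add(-1, 3), -1)), 2)), Mul(-1, 365)) = Add(Mul(4, Pow(Mul(2, 3, Pow(2, -1)), 2)), -365) = Add(Mul(4, Pow(Mul(2, 3, Rational(1, 2)), 2)), -365) = Add(Mul(4, Pow(3, 2)), -365) = Add(Mul(4, 9), -365) = Add(36, -365) = -329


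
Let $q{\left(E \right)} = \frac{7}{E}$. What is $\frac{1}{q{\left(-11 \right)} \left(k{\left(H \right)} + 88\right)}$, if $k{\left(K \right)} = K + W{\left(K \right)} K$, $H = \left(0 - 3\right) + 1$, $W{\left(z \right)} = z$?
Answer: $- \frac{11}{630} \approx -0.01746$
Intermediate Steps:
$H = -2$ ($H = -3 + 1 = -2$)
$k{\left(K \right)} = K + K^{2}$ ($k{\left(K \right)} = K + K K = K + K^{2}$)
$\frac{1}{q{\left(-11 \right)} \left(k{\left(H \right)} + 88\right)} = \frac{1}{\frac{7}{-11} \left(- 2 \left(1 - 2\right) + 88\right)} = \frac{1}{7 \left(- \frac{1}{11}\right) \left(\left(-2\right) \left(-1\right) + 88\right)} = \frac{1}{\left(- \frac{7}{11}\right) \left(2 + 88\right)} = \frac{1}{\left(- \frac{7}{11}\right) 90} = \frac{1}{- \frac{630}{11}} = - \frac{11}{630}$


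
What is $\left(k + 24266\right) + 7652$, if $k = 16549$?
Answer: $48467$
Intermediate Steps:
$\left(k + 24266\right) + 7652 = \left(16549 + 24266\right) + 7652 = 40815 + 7652 = 48467$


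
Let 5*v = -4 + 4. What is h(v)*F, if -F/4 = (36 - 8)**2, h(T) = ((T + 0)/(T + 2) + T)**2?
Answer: 0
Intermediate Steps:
v = 0 (v = (-4 + 4)/5 = (1/5)*0 = 0)
h(T) = (T + T/(2 + T))**2 (h(T) = (T/(2 + T) + T)**2 = (T + T/(2 + T))**2)
F = -3136 (F = -4*(36 - 8)**2 = -4*28**2 = -4*784 = -3136)
h(v)*F = (0**2*(3 + 0)**2/(2 + 0)**2)*(-3136) = (0*3**2/2**2)*(-3136) = (0*(1/4)*9)*(-3136) = 0*(-3136) = 0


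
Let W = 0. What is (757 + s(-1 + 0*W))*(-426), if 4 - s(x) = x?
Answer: -324612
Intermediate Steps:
s(x) = 4 - x
(757 + s(-1 + 0*W))*(-426) = (757 + (4 - (-1 + 0*0)))*(-426) = (757 + (4 - (-1 + 0)))*(-426) = (757 + (4 - 1*(-1)))*(-426) = (757 + (4 + 1))*(-426) = (757 + 5)*(-426) = 762*(-426) = -324612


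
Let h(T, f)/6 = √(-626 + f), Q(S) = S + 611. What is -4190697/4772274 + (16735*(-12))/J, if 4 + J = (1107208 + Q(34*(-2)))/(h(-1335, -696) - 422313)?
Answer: 6395491734377169976839/210929834065334722 - 1334751334920*I*√1322/7823226543481 ≈ 30320.0 - 6.2034*I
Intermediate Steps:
Q(S) = 611 + S
h(T, f) = 6*√(-626 + f)
J = -4 + 1107751/(-422313 + 6*I*√1322) (J = -4 + (1107208 + (611 + 34*(-2)))/(6*√(-626 - 696) - 422313) = -4 + (1107208 + (611 - 68))/(6*√(-1322) - 422313) = -4 + (1107208 + 543)/(6*(I*√1322) - 422313) = -4 + 1107751/(6*I*√1322 - 422313) = -4 + 1107751/(-422313 + 6*I*√1322) ≈ -6.6231 - 0.001355*I)
-4190697/4772274 + (16735*(-12))/J = -4190697/4772274 + (16735*(-12))/(-393736972769/59449439187 - 2215502*I*√1322/59449439187) = -4190697*1/4772274 - 200820/(-393736972769/59449439187 - 2215502*I*√1322/59449439187) = -1396899/1590758 - 200820/(-393736972769/59449439187 - 2215502*I*√1322/59449439187)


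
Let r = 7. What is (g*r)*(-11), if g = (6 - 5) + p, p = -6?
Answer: 385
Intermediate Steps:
g = -5 (g = (6 - 5) - 6 = 1 - 6 = -5)
(g*r)*(-11) = -5*7*(-11) = -35*(-11) = 385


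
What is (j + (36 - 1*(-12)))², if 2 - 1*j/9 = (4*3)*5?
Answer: 224676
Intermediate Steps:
j = -522 (j = 18 - 9*4*3*5 = 18 - 108*5 = 18 - 9*60 = 18 - 540 = -522)
(j + (36 - 1*(-12)))² = (-522 + (36 - 1*(-12)))² = (-522 + (36 + 12))² = (-522 + 48)² = (-474)² = 224676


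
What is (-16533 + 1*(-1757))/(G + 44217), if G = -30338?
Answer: -18290/13879 ≈ -1.3178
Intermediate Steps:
(-16533 + 1*(-1757))/(G + 44217) = (-16533 + 1*(-1757))/(-30338 + 44217) = (-16533 - 1757)/13879 = -18290*1/13879 = -18290/13879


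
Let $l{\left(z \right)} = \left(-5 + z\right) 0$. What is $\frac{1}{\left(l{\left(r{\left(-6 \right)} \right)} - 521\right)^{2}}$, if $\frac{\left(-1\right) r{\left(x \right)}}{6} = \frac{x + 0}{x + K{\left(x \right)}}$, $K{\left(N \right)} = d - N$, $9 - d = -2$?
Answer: $\frac{1}{271441} \approx 3.684 \cdot 10^{-6}$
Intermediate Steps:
$d = 11$ ($d = 9 - -2 = 9 + 2 = 11$)
$K{\left(N \right)} = 11 - N$
$r{\left(x \right)} = - \frac{6 x}{11}$ ($r{\left(x \right)} = - 6 \frac{x + 0}{x - \left(-11 + x\right)} = - 6 \frac{x}{11} = - \frac{6 x}{11}$)
$l{\left(z \right)} = 0$
$\frac{1}{\left(l{\left(r{\left(-6 \right)} \right)} - 521\right)^{2}} = \frac{1}{\left(0 - 521\right)^{2}} = \frac{1}{\left(-521\right)^{2}} = \frac{1}{271441}$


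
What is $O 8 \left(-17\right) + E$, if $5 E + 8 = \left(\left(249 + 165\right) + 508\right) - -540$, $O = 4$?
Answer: $- \frac{1266}{5} \approx -253.2$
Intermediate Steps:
$E = \frac{1454}{5}$ ($E = - \frac{8}{5} + \frac{\left(\left(249 + 165\right) + 508\right) - -540}{5} = - \frac{8}{5} + \frac{\left(414 + 508\right) + 540}{5} = - \frac{8}{5} + \frac{922 + 540}{5} = - \frac{8}{5} + \frac{1}{5} \cdot 1462 = - \frac{8}{5} + \frac{1462}{5} = \frac{1454}{5} \approx 290.8$)
$O 8 \left(-17\right) + E = 4 \cdot 8 \left(-17\right) + \frac{1454}{5} = 32 \left(-17\right) + \frac{1454}{5} = -544 + \frac{1454}{5} = - \frac{1266}{5}$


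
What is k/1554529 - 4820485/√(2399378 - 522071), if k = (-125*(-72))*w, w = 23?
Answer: 207000/1554529 - 4820485*√1877307/1877307 ≈ -3518.1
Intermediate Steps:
k = 207000 (k = -125*(-72)*23 = 9000*23 = 207000)
k/1554529 - 4820485/√(2399378 - 522071) = 207000/1554529 - 4820485/√(2399378 - 522071) = 207000*(1/1554529) - 4820485*√1877307/1877307 = 207000/1554529 - 4820485*√1877307/1877307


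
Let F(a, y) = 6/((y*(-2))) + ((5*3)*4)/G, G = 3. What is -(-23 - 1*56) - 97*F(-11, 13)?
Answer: -23902/13 ≈ -1838.6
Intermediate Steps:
F(a, y) = 20 - 3/y (F(a, y) = 6/((y*(-2))) + ((5*3)*4)/3 = 6/((-2*y)) + (15*4)*(1/3) = 6*(-1/(2*y)) + 60*(1/3) = -3/y + 20 = 20 - 3/y)
-(-23 - 1*56) - 97*F(-11, 13) = -(-23 - 1*56) - 97*(20 - 3/13) = -(-23 - 56) - 97*(20 - 3*1/13) = -1*(-79) - 97*(20 - 3/13) = 79 - 97*257/13 = 79 - 24929/13 = -23902/13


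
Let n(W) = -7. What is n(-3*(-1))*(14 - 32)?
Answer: 126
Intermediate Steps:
n(-3*(-1))*(14 - 32) = -7*(14 - 32) = -7*(-18) = 126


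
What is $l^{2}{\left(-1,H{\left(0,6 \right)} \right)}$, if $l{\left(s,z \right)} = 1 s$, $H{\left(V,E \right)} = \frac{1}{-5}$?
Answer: $1$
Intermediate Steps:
$H{\left(V,E \right)} = - \frac{1}{5}$
$l{\left(s,z \right)} = s$
$l^{2}{\left(-1,H{\left(0,6 \right)} \right)} = \left(-1\right)^{2} = 1$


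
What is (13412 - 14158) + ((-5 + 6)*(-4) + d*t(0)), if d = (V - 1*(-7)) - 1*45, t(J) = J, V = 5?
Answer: -750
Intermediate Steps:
d = -33 (d = (5 - 1*(-7)) - 1*45 = (5 + 7) - 45 = 12 - 45 = -33)
(13412 - 14158) + ((-5 + 6)*(-4) + d*t(0)) = (13412 - 14158) + ((-5 + 6)*(-4) - 33*0) = -746 + (1*(-4) + 0) = -746 + (-4 + 0) = -746 - 4 = -750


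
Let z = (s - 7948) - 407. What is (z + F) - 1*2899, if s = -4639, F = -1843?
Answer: -17736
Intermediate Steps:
z = -12994 (z = (-4639 - 7948) - 407 = -12587 - 407 = -12994)
(z + F) - 1*2899 = (-12994 - 1843) - 1*2899 = -14837 - 2899 = -17736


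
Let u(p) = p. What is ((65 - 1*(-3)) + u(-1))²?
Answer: 4489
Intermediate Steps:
((65 - 1*(-3)) + u(-1))² = ((65 - 1*(-3)) - 1)² = ((65 + 3) - 1)² = (68 - 1)² = 67² = 4489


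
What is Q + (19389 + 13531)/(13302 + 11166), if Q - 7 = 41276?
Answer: 252536341/6117 ≈ 41284.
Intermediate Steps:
Q = 41283 (Q = 7 + 41276 = 41283)
Q + (19389 + 13531)/(13302 + 11166) = 41283 + (19389 + 13531)/(13302 + 11166) = 41283 + 32920/24468 = 41283 + 32920*(1/24468) = 41283 + 8230/6117 = 252536341/6117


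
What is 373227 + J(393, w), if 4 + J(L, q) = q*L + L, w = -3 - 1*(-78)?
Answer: 403091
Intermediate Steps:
w = 75 (w = -3 + 78 = 75)
J(L, q) = -4 + L + L*q (J(L, q) = -4 + (q*L + L) = -4 + (L*q + L) = -4 + (L + L*q) = -4 + L + L*q)
373227 + J(393, w) = 373227 + (-4 + 393 + 393*75) = 373227 + (-4 + 393 + 29475) = 373227 + 29864 = 403091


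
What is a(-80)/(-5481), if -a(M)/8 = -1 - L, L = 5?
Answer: -16/1827 ≈ -0.0087575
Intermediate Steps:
a(M) = 48 (a(M) = -8*(-1 - 1*5) = -8*(-1 - 5) = -8*(-6) = 48)
a(-80)/(-5481) = 48/(-5481) = 48*(-1/5481) = -16/1827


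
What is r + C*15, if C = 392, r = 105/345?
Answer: 135247/23 ≈ 5880.3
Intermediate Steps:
r = 7/23 (r = 105*(1/345) = 7/23 ≈ 0.30435)
r + C*15 = 7/23 + 392*15 = 7/23 + 5880 = 135247/23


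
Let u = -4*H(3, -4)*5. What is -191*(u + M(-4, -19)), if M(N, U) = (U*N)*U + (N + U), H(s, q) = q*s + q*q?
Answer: 295477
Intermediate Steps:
H(s, q) = q² + q*s (H(s, q) = q*s + q² = q² + q*s)
u = -80 (u = -(-16)*(-4 + 3)*5 = -(-16)*(-1)*5 = -4*4*5 = -16*5 = -80)
M(N, U) = N + U + N*U² (M(N, U) = (N*U)*U + (N + U) = N*U² + (N + U) = N + U + N*U²)
-191*(u + M(-4, -19)) = -191*(-80 + (-4 - 19 - 4*(-19)²)) = -191*(-80 + (-4 - 19 - 4*361)) = -191*(-80 + (-4 - 19 - 1444)) = -191*(-80 - 1467) = -191*(-1547) = 295477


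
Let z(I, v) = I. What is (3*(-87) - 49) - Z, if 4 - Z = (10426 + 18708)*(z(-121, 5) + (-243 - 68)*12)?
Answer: -112253616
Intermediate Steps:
Z = 112253306 (Z = 4 - (10426 + 18708)*(-121 + (-243 - 68)*12) = 4 - 29134*(-121 - 311*12) = 4 - 29134*(-121 - 3732) = 4 - 29134*(-3853) = 4 - 1*(-112253302) = 4 + 112253302 = 112253306)
(3*(-87) - 49) - Z = (3*(-87) - 49) - 1*112253306 = (-261 - 49) - 112253306 = -310 - 112253306 = -112253616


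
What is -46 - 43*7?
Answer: -347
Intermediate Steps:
-46 - 43*7 = -46 - 301 = -347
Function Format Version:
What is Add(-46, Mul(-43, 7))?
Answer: -347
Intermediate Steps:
Add(-46, Mul(-43, 7)) = Add(-46, -301) = -347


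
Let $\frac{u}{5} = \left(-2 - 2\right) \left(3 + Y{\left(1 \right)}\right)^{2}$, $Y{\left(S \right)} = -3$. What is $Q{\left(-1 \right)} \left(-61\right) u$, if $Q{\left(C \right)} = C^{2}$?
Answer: $0$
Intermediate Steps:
$u = 0$ ($u = 5 \left(-2 - 2\right) \left(3 - 3\right)^{2} = 5 \left(- 4 \cdot 0^{2}\right) = 5 \left(\left(-4\right) 0\right) = 5 \cdot 0 = 0$)
$Q{\left(-1 \right)} \left(-61\right) u = \left(-1\right)^{2} \left(-61\right) 0 = 1 \left(-61\right) 0 = \left(-61\right) 0 = 0$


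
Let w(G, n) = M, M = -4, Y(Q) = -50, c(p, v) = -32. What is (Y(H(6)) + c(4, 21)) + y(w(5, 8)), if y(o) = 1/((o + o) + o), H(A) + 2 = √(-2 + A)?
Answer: -985/12 ≈ -82.083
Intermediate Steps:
H(A) = -2 + √(-2 + A)
w(G, n) = -4
y(o) = 1/(3*o) (y(o) = 1/(2*o + o) = 1/(3*o))
(Y(H(6)) + c(4, 21)) + y(w(5, 8)) = (-50 - 32) + (⅓)/(-4) = -82 + (⅓)*(-¼) = -82 - 1/12 = -985/12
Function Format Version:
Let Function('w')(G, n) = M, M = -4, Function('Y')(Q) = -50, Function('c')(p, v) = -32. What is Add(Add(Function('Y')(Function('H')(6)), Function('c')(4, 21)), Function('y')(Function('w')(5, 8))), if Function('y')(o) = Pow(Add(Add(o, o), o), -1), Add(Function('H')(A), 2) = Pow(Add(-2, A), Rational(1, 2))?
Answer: Rational(-985, 12) ≈ -82.083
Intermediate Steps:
Function('H')(A) = Add(-2, Pow(Add(-2, A), Rational(1, 2)))
Function('w')(G, n) = -4
Function('y')(o) = Mul(Rational(1, 3), Pow(o, -1)) (Function('y')(o) = Pow(Add(Mul(2, o), o), -1) = Pow(Mul(3, o), -1) = Mul(Rational(1, 3), Pow(o, -1)))
Add(Add(Function('Y')(Function('H')(6)), Function('c')(4, 21)), Function('y')(Function('w')(5, 8))) = Add(Add(-50, -32), Mul(Rational(1, 3), Pow(-4, -1))) = Add(-82, Mul(Rational(1, 3), Rational(-1, 4))) = Add(-82, Rational(-1, 12)) = Rational(-985, 12)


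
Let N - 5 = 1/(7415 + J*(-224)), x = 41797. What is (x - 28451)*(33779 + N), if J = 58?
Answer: 2514564795982/5577 ≈ 4.5088e+8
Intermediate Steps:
N = 27884/5577 (N = 5 + 1/(7415 + 58*(-224)) = 5 + 1/(7415 - 12992) = 5 + 1/(-5577) = 5 - 1/5577 = 27884/5577 ≈ 4.9998)
(x - 28451)*(33779 + N) = (41797 - 28451)*(33779 + 27884/5577) = 13346*(188413367/5577) = 2514564795982/5577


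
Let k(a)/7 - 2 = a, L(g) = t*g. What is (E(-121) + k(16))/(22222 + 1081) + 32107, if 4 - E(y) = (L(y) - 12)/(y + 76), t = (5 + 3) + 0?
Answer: 6733705763/209727 ≈ 32107.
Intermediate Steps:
t = 8 (t = 8 + 0 = 8)
L(g) = 8*g
k(a) = 14 + 7*a
E(y) = 4 - (-12 + 8*y)/(76 + y) (E(y) = 4 - (8*y - 12)/(y + 76) = 4 - (-12 + 8*y)/(76 + y))
(E(-121) + k(16))/(22222 + 1081) + 32107 = (4*(79 - 1*(-121))/(76 - 121) + (14 + 7*16))/(22222 + 1081) + 32107 = (4*(79 + 121)/(-45) + (14 + 112))/23303 + 32107 = (4*(-1/45)*200 + 126)*(1/23303) + 32107 = (-160/9 + 126)*(1/23303) + 32107 = (974/9)*(1/23303) + 32107 = 974/209727 + 32107 = 6733705763/209727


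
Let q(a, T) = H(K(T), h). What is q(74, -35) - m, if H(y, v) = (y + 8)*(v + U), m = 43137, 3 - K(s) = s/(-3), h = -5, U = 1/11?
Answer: -474471/11 ≈ -43134.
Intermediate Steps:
U = 1/11 ≈ 0.090909
K(s) = 3 + s/3 (K(s) = 3 - s/(-3) = 3 - s*(-1)/3 = 3 - (-1)*s/3 = 3 + s/3)
H(y, v) = (8 + y)*(1/11 + v) (H(y, v) = (y + 8)*(v + 1/11) = (8 + y)*(1/11 + v))
q(a, T) = -54 - 18*T/11 (q(a, T) = 8/11 + 8*(-5) + (3 + T/3)/11 - 5*(3 + T/3) = 8/11 - 40 + (3/11 + T/33) + (-15 - 5*T/3) = -54 - 18*T/11)
q(74, -35) - m = (-54 - 18/11*(-35)) - 1*43137 = (-54 + 630/11) - 43137 = 36/11 - 43137 = -474471/11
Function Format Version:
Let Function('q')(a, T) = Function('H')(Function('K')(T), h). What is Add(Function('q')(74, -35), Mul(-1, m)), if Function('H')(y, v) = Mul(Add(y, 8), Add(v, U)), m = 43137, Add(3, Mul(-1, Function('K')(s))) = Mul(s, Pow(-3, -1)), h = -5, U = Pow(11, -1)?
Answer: Rational(-474471, 11) ≈ -43134.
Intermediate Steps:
U = Rational(1, 11) ≈ 0.090909
Function('K')(s) = Add(3, Mul(Rational(1, 3), s)) (Function('K')(s) = Add(3, Mul(-1, Mul(s, Pow(-3, -1)))) = Add(3, Mul(-1, Mul(s, Rational(-1, 3)))) = Add(3, Mul(-1, Mul(Rational(-1, 3), s))) = Add(3, Mul(Rational(1, 3), s)))
Function('H')(y, v) = Mul(Add(8, y), Add(Rational(1, 11), v)) (Function('H')(y, v) = Mul(Add(y, 8), Add(v, Rational(1, 11))) = Mul(Add(8, y), Add(Rational(1, 11), v)))
Function('q')(a, T) = Add(-54, Mul(Rational(-18, 11), T)) (Function('q')(a, T) = Add(Rational(8, 11), Mul(8, -5), Mul(Rational(1, 11), Add(3, Mul(Rational(1, 3), T))), Mul(-5, Add(3, Mul(Rational(1, 3), T)))) = Add(Rational(8, 11), -40, Add(Rational(3, 11), Mul(Rational(1, 33), T)), Add(-15, Mul(Rational(-5, 3), T))) = Add(-54, Mul(Rational(-18, 11), T)))
Add(Function('q')(74, -35), Mul(-1, m)) = Add(Add(-54, Mul(Rational(-18, 11), -35)), Mul(-1, 43137)) = Add(Add(-54, Rational(630, 11)), -43137) = Add(Rational(36, 11), -43137) = Rational(-474471, 11)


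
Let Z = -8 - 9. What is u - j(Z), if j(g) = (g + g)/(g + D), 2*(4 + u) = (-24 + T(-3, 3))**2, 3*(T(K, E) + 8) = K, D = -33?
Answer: 26991/50 ≈ 539.82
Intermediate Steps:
Z = -17
T(K, E) = -8 + K/3
u = 1081/2 (u = -4 + (-24 + (-8 + (1/3)*(-3)))**2/2 = -4 + (-24 + (-8 - 1))**2/2 = -4 + (-24 - 9)**2/2 = -4 + (1/2)*(-33)**2 = -4 + (1/2)*1089 = -4 + 1089/2 = 1081/2 ≈ 540.50)
j(g) = 2*g/(-33 + g) (j(g) = (g + g)/(g - 33) = (2*g)/(-33 + g) = 2*g/(-33 + g))
u - j(Z) = 1081/2 - 2*(-17)/(-33 - 17) = 1081/2 - 2*(-17)/(-50) = 1081/2 - 2*(-17)*(-1)/50 = 1081/2 - 1*17/25 = 1081/2 - 17/25 = 26991/50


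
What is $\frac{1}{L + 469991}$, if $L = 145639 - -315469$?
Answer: $\frac{1}{931099} \approx 1.074 \cdot 10^{-6}$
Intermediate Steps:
$L = 461108$ ($L = 145639 + 315469 = 461108$)
$\frac{1}{L + 469991} = \frac{1}{461108 + 469991} = \frac{1}{931099}$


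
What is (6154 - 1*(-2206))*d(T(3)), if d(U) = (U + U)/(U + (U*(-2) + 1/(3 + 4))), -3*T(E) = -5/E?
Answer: -292600/13 ≈ -22508.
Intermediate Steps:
T(E) = 5/(3*E) (T(E) = -(-5)/(3*E) = 5/(3*E))
d(U) = 2*U/(1/7 - U) (d(U) = (2*U)/(U + (-2*U + 1/7)) = (2*U)/(U + (1/7 - 2*U)) = (2*U)/(1/7 - U) = 2*U/(1/7 - U))
(6154 - 1*(-2206))*d(T(3)) = (6154 - 1*(-2206))*(-14*(5/3)/3/(-1 + 7*((5/3)/3))) = (6154 + 2206)*(-14*(5/3)*(1/3)/(-1 + 7*((5/3)*(1/3)))) = 8360*(-14*5/9/(-1 + 7*(5/9))) = 8360*(-14*5/9/(-1 + 35/9)) = 8360*(-14*5/9/26/9) = 8360*(-14*5/9*9/26) = 8360*(-35/13) = -292600/13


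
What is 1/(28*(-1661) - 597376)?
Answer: -1/643884 ≈ -1.5531e-6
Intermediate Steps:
1/(28*(-1661) - 597376) = 1/(-46508 - 597376) = 1/(-643884) = -1/643884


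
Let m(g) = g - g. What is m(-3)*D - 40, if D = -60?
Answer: -40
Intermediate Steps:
m(g) = 0
m(-3)*D - 40 = 0*(-60) - 40 = 0 - 40 = -40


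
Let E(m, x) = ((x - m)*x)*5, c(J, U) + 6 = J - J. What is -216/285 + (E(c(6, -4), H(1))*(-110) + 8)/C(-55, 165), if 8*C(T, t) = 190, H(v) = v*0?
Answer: -8/19 ≈ -0.42105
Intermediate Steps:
H(v) = 0
c(J, U) = -6 (c(J, U) = -6 + (J - J) = -6 + 0 = -6)
E(m, x) = 5*x*(x - m) (E(m, x) = (x*(x - m))*5 = 5*x*(x - m))
C(T, t) = 95/4 (C(T, t) = (⅛)*190 = 95/4)
-216/285 + (E(c(6, -4), H(1))*(-110) + 8)/C(-55, 165) = -216/285 + ((5*0*(0 - 1*(-6)))*(-110) + 8)/(95/4) = -216*1/285 + ((5*0*(0 + 6))*(-110) + 8)*(4/95) = -72/95 + ((5*0*6)*(-110) + 8)*(4/95) = -72/95 + (0*(-110) + 8)*(4/95) = -72/95 + (0 + 8)*(4/95) = -72/95 + 8*(4/95) = -72/95 + 32/95 = -8/19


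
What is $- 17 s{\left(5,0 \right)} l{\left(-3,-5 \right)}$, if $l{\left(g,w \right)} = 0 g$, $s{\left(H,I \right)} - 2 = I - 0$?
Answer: $0$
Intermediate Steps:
$s{\left(H,I \right)} = 2 + I$ ($s{\left(H,I \right)} = 2 + \left(I - 0\right) = 2 + \left(I + 0\right) = 2 + I$)
$l{\left(g,w \right)} = 0$
$- 17 s{\left(5,0 \right)} l{\left(-3,-5 \right)} = - 17 \left(2 + 0\right) 0 = \left(-17\right) 2 \cdot 0 = \left(-34\right) 0 = 0$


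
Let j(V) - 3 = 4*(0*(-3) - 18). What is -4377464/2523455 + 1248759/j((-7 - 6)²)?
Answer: -1050496395787/58039465 ≈ -18100.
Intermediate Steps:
j(V) = -69 (j(V) = 3 + 4*(0*(-3) - 18) = 3 + 4*(0 - 18) = 3 + 4*(-18) = 3 - 72 = -69)
-4377464/2523455 + 1248759/j((-7 - 6)²) = -4377464/2523455 + 1248759/(-69) = -4377464*1/2523455 + 1248759*(-1/69) = -4377464/2523455 - 416253/23 = -1050496395787/58039465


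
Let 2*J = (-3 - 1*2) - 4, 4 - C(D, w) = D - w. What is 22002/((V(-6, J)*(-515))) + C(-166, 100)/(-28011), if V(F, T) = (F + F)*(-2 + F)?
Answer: -34980379/76936880 ≈ -0.45466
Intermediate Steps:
C(D, w) = 4 + w - D (C(D, w) = 4 - (D - w) = 4 + (w - D) = 4 + w - D)
J = -9/2 (J = ((-3 - 1*2) - 4)/2 = ((-3 - 2) - 4)/2 = (-5 - 4)/2 = (1/2)*(-9) = -9/2 ≈ -4.5000)
V(F, T) = 2*F*(-2 + F) (V(F, T) = (2*F)*(-2 + F) = 2*F*(-2 + F))
22002/((V(-6, J)*(-515))) + C(-166, 100)/(-28011) = 22002/(((2*(-6)*(-2 - 6))*(-515))) + (4 + 100 - 1*(-166))/(-28011) = 22002/(((2*(-6)*(-8))*(-515))) + (4 + 100 + 166)*(-1/28011) = 22002/((96*(-515))) + 270*(-1/28011) = 22002/(-49440) - 90/9337 = 22002*(-1/49440) - 90/9337 = -3667/8240 - 90/9337 = -34980379/76936880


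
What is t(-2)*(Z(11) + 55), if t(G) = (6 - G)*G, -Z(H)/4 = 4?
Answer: -624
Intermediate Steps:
Z(H) = -16 (Z(H) = -4*4 = -16)
t(G) = G*(6 - G)
t(-2)*(Z(11) + 55) = (-2*(6 - 1*(-2)))*(-16 + 55) = -2*(6 + 2)*39 = -2*8*39 = -16*39 = -624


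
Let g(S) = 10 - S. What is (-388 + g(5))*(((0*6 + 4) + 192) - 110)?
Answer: -32938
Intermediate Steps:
(-388 + g(5))*(((0*6 + 4) + 192) - 110) = (-388 + (10 - 1*5))*(((0*6 + 4) + 192) - 110) = (-388 + (10 - 5))*(((0 + 4) + 192) - 110) = (-388 + 5)*((4 + 192) - 110) = -383*(196 - 110) = -383*86 = -32938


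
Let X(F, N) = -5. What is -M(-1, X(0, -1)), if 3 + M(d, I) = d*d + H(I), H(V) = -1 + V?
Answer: 8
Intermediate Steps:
M(d, I) = -4 + I + d**2 (M(d, I) = -3 + (d*d + (-1 + I)) = -3 + (d**2 + (-1 + I)) = -3 + (-1 + I + d**2) = -4 + I + d**2)
-M(-1, X(0, -1)) = -(-4 - 5 + (-1)**2) = -(-4 - 5 + 1) = -1*(-8) = 8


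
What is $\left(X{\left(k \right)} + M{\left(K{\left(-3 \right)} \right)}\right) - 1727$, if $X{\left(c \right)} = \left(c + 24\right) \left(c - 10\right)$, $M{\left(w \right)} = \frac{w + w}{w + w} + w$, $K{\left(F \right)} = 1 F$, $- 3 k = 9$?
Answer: $-2002$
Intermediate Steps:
$k = -3$ ($k = \left(- \frac{1}{3}\right) 9 = -3$)
$K{\left(F \right)} = F$
$M{\left(w \right)} = 1 + w$ ($M{\left(w \right)} = \frac{2 w}{2 w} + w = 2 w \frac{1}{2 w} + w = 1 + w$)
$X{\left(c \right)} = \left(-10 + c\right) \left(24 + c\right)$ ($X{\left(c \right)} = \left(24 + c\right) \left(-10 + c\right) = \left(-10 + c\right) \left(24 + c\right)$)
$\left(X{\left(k \right)} + M{\left(K{\left(-3 \right)} \right)}\right) - 1727 = \left(\left(-240 + \left(-3\right)^{2} + 14 \left(-3\right)\right) + \left(1 - 3\right)\right) - 1727 = \left(\left(-240 + 9 - 42\right) - 2\right) - 1727 = \left(-273 - 2\right) - 1727 = -275 - 1727 = -2002$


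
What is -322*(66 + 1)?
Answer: -21574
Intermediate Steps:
-322*(66 + 1) = -322*67 = -21574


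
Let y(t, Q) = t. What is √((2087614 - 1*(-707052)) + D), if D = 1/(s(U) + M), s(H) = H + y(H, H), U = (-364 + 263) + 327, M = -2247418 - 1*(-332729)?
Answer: √1137833758256761813/638079 ≈ 1671.7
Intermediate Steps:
M = -1914689 (M = -2247418 + 332729 = -1914689)
U = 226 (U = -101 + 327 = 226)
s(H) = 2*H (s(H) = H + H = 2*H)
D = -1/1914237 (D = 1/(2*226 - 1914689) = 1/(452 - 1914689) = 1/(-1914237) = -1/1914237 ≈ -5.2240e-7)
√((2087614 - 1*(-707052)) + D) = √((2087614 - 1*(-707052)) - 1/1914237) = √((2087614 + 707052) - 1/1914237) = √(2794666 - 1/1914237) = √(5349653059841/1914237) = √1137833758256761813/638079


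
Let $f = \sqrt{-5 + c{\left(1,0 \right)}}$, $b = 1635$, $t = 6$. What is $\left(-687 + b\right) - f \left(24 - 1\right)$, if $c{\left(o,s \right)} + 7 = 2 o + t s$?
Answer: $948 - 23 i \sqrt{10} \approx 948.0 - 72.732 i$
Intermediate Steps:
$c{\left(o,s \right)} = -7 + 2 o + 6 s$ ($c{\left(o,s \right)} = -7 + \left(2 o + 6 s\right) = -7 + 2 o + 6 s$)
$f = i \sqrt{10}$ ($f = \sqrt{-5 + \left(-7 + 2 \cdot 1 + 6 \cdot 0\right)} = \sqrt{-5 + \left(-7 + 2 + 0\right)} = \sqrt{-5 - 5} = \sqrt{-10} = i \sqrt{10} \approx 3.1623 i$)
$\left(-687 + b\right) - f \left(24 - 1\right) = \left(-687 + 1635\right) - i \sqrt{10} \left(24 - 1\right) = 948 - i \sqrt{10} \cdot 23 = 948 - 23 i \sqrt{10}$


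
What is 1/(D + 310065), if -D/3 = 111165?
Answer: -1/23430 ≈ -4.2680e-5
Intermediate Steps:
D = -333495 (D = -3*111165 = -333495)
1/(D + 310065) = 1/(-333495 + 310065) = 1/(-23430) = -1/23430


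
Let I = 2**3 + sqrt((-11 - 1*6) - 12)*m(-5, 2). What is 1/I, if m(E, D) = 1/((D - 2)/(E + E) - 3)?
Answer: 72/605 + 3*I*sqrt(29)/605 ≈ 0.11901 + 0.026703*I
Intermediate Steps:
m(E, D) = 1/(-3 + (-2 + D)/(2*E)) (m(E, D) = 1/((-2 + D)/((2*E)) - 3) = 1/((-2 + D)*(1/(2*E)) - 3) = 1/((-2 + D)/(2*E) - 3) = 1/(-3 + (-2 + D)/(2*E)))
I = 8 - I*sqrt(29)/3 (I = 2**3 + sqrt((-11 - 1*6) - 12)*(2*(-5)/(-2 + 2 - 6*(-5))) = 8 + sqrt((-11 - 6) - 12)*(2*(-5)/(-2 + 2 + 30)) = 8 + sqrt(-17 - 12)*(2*(-5)/30) = 8 + sqrt(-29)*(2*(-5)*(1/30)) = 8 + (I*sqrt(29))*(-1/3) = 8 - I*sqrt(29)/3 ≈ 8.0 - 1.7951*I)
1/I = 1/(8 - I*sqrt(29)/3)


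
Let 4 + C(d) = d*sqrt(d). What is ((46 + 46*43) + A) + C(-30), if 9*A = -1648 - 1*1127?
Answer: 5135/3 - 30*I*sqrt(30) ≈ 1711.7 - 164.32*I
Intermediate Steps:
A = -925/3 (A = (-1648 - 1*1127)/9 = (-1648 - 1127)/9 = (1/9)*(-2775) = -925/3 ≈ -308.33)
C(d) = -4 + d**(3/2) (C(d) = -4 + d*sqrt(d) = -4 + d**(3/2))
((46 + 46*43) + A) + C(-30) = ((46 + 46*43) - 925/3) + (-4 + (-30)**(3/2)) = ((46 + 1978) - 925/3) + (-4 - 30*I*sqrt(30)) = (2024 - 925/3) + (-4 - 30*I*sqrt(30)) = 5147/3 + (-4 - 30*I*sqrt(30)) = 5135/3 - 30*I*sqrt(30)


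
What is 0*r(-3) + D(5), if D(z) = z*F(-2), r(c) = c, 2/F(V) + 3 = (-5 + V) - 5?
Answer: -⅔ ≈ -0.66667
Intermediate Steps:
F(V) = 2/(-13 + V) (F(V) = 2/(-3 + ((-5 + V) - 5)) = 2/(-3 + (-10 + V)) = 2/(-13 + V))
D(z) = -2*z/15 (D(z) = z*(2/(-13 - 2)) = z*(2/(-15)) = z*(2*(-1/15)) = z*(-2/15) = -2*z/15)
0*r(-3) + D(5) = 0*(-3) - 2/15*5 = 0 - ⅔ = -⅔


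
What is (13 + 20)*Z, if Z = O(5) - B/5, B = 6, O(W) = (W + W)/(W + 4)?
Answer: -44/15 ≈ -2.9333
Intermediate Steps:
O(W) = 2*W/(4 + W) (O(W) = (2*W)/(4 + W) = 2*W/(4 + W))
Z = -4/45 (Z = 2*5/(4 + 5) - 6/5 = 2*5/9 - 6/5 = 2*5*(⅑) - 1*6/5 = 10/9 - 6/5 = -4/45 ≈ -0.088889)
(13 + 20)*Z = (13 + 20)*(-4/45) = 33*(-4/45) = -44/15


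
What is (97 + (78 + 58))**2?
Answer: 54289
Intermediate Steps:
(97 + (78 + 58))**2 = (97 + 136)**2 = 233**2 = 54289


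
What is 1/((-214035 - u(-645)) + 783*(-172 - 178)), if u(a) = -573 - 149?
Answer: -1/487363 ≈ -2.0519e-6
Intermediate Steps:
u(a) = -722
1/((-214035 - u(-645)) + 783*(-172 - 178)) = 1/((-214035 - 1*(-722)) + 783*(-172 - 178)) = 1/((-214035 + 722) + 783*(-350)) = 1/(-213313 - 274050) = 1/(-487363) = -1/487363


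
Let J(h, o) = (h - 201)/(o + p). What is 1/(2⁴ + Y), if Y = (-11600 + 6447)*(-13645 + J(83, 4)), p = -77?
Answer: 73/5132219119 ≈ 1.4224e-8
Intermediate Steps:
J(h, o) = (-201 + h)/(-77 + o) (J(h, o) = (h - 201)/(o - 77) = (-201 + h)/(-77 + o))
Y = 5132217951/73 (Y = (-11600 + 6447)*(-13645 + (-201 + 83)/(-77 + 4)) = -5153*(-13645 - 118/(-73)) = -5153*(-13645 - 1/73*(-118)) = -5153*(-13645 + 118/73) = -5153*(-995967/73) = 5132217951/73 ≈ 7.0304e+7)
1/(2⁴ + Y) = 1/(2⁴ + 5132217951/73) = 1/(16 + 5132217951/73) = 1/(5132219119/73) = 73/5132219119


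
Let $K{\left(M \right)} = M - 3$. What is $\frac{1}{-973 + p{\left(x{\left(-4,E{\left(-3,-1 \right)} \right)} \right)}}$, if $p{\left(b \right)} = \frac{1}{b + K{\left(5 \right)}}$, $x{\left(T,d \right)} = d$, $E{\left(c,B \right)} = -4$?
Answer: $- \frac{2}{1947} \approx -0.0010272$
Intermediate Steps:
$K{\left(M \right)} = -3 + M$
$p{\left(b \right)} = \frac{1}{2 + b}$ ($p{\left(b \right)} = \frac{1}{b + \left(-3 + 5\right)} = \frac{1}{b + 2} = \frac{1}{2 + b}$)
$\frac{1}{-973 + p{\left(x{\left(-4,E{\left(-3,-1 \right)} \right)} \right)}} = \frac{1}{-973 + \frac{1}{2 - 4}} = \frac{1}{-973 + \frac{1}{-2}} = \frac{1}{-973 - \frac{1}{2}} = \frac{1}{- \frac{1947}{2}} = - \frac{2}{1947}$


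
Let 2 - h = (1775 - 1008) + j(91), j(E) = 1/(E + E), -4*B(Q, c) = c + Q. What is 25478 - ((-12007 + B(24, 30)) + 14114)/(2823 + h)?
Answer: 9542531273/374555 ≈ 25477.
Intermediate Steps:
B(Q, c) = -Q/4 - c/4 (B(Q, c) = -(c + Q)/4 = -(Q + c)/4 = -Q/4 - c/4)
j(E) = 1/(2*E)
h = -139231/182 (h = 2 - ((1775 - 1008) + (1/2)/91) = 2 - (767 + (1/2)*(1/91)) = 2 - (767 + 1/182) = 2 - 1*139595/182 = 2 - 139595/182 = -139231/182 ≈ -765.01)
25478 - ((-12007 + B(24, 30)) + 14114)/(2823 + h) = 25478 - ((-12007 + (-1/4*24 - 1/4*30)) + 14114)/(2823 - 139231/182) = 25478 - ((-12007 + (-6 - 15/2)) + 14114)/374555/182 = 25478 - ((-12007 - 27/2) + 14114)*182/374555 = 25478 - (-24041/2 + 14114)*182/374555 = 25478 - 4187*182/(2*374555) = 25478 - 1*381017/374555 = 25478 - 381017/374555 = 9542531273/374555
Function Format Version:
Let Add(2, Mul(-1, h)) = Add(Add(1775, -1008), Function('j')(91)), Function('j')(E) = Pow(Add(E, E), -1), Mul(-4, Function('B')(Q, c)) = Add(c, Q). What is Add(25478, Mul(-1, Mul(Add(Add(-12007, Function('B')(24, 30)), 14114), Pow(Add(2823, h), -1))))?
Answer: Rational(9542531273, 374555) ≈ 25477.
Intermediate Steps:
Function('B')(Q, c) = Add(Mul(Rational(-1, 4), Q), Mul(Rational(-1, 4), c)) (Function('B')(Q, c) = Mul(Rational(-1, 4), Add(c, Q)) = Mul(Rational(-1, 4), Add(Q, c)) = Add(Mul(Rational(-1, 4), Q), Mul(Rational(-1, 4), c)))
Function('j')(E) = Mul(Rational(1, 2), Pow(E, -1)) (Function('j')(E) = Pow(Mul(2, E), -1) = Mul(Rational(1, 2), Pow(E, -1)))
h = Rational(-139231, 182) (h = Add(2, Mul(-1, Add(Add(1775, -1008), Mul(Rational(1, 2), Pow(91, -1))))) = Add(2, Mul(-1, Add(767, Mul(Rational(1, 2), Rational(1, 91))))) = Add(2, Mul(-1, Add(767, Rational(1, 182)))) = Add(2, Mul(-1, Rational(139595, 182))) = Add(2, Rational(-139595, 182)) = Rational(-139231, 182) ≈ -765.01)
Add(25478, Mul(-1, Mul(Add(Add(-12007, Function('B')(24, 30)), 14114), Pow(Add(2823, h), -1)))) = Add(25478, Mul(-1, Mul(Add(Add(-12007, Add(Mul(Rational(-1, 4), 24), Mul(Rational(-1, 4), 30))), 14114), Pow(Add(2823, Rational(-139231, 182)), -1)))) = Add(25478, Mul(-1, Mul(Add(Add(-12007, Add(-6, Rational(-15, 2))), 14114), Pow(Rational(374555, 182), -1)))) = Add(25478, Mul(-1, Mul(Add(Add(-12007, Rational(-27, 2)), 14114), Rational(182, 374555)))) = Add(25478, Mul(-1, Mul(Add(Rational(-24041, 2), 14114), Rational(182, 374555)))) = Add(25478, Mul(-1, Mul(Rational(4187, 2), Rational(182, 374555)))) = Add(25478, Mul(-1, Rational(381017, 374555))) = Add(25478, Rational(-381017, 374555)) = Rational(9542531273, 374555)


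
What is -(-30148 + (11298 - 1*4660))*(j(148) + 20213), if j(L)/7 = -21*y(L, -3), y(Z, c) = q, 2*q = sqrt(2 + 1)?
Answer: 475207630 - 1727985*sqrt(3) ≈ 4.7221e+8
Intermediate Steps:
q = sqrt(3)/2 (q = sqrt(2 + 1)/2 = sqrt(3)/2 ≈ 0.86602)
y(Z, c) = sqrt(3)/2
j(L) = -147*sqrt(3)/2 (j(L) = 7*(-21*sqrt(3)/2) = -147*sqrt(3)/2)
-(-30148 + (11298 - 1*4660))*(j(148) + 20213) = -(-30148 + (11298 - 1*4660))*(-147*sqrt(3)/2 + 20213) = -(-30148 + (11298 - 4660))*(20213 - 147*sqrt(3)/2) = -(-30148 + 6638)*(20213 - 147*sqrt(3)/2) = -(-23510)*(20213 - 147*sqrt(3)/2) = -(-475207630 + 1727985*sqrt(3)) = 475207630 - 1727985*sqrt(3)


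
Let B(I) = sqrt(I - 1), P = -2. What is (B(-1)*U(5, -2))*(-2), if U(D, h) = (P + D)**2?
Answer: -18*I*sqrt(2) ≈ -25.456*I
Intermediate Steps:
B(I) = sqrt(-1 + I)
U(D, h) = (-2 + D)**2
(B(-1)*U(5, -2))*(-2) = (sqrt(-1 - 1)*(-2 + 5)**2)*(-2) = (sqrt(-2)*3**2)*(-2) = ((I*sqrt(2))*9)*(-2) = (9*I*sqrt(2))*(-2) = -18*I*sqrt(2)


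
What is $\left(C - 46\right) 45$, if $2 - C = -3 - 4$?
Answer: $-1665$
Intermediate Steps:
$C = 9$ ($C = 2 - \left(-3 - 4\right) = 2 - -7 = 2 + 7 = 9$)
$\left(C - 46\right) 45 = \left(9 - 46\right) 45 = \left(-37\right) 45 = -1665$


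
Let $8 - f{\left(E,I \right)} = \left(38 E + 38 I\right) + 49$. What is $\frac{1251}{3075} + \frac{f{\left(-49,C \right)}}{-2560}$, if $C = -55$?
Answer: $- \frac{588251}{524800} \approx -1.1209$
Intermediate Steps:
$f{\left(E,I \right)} = -41 - 38 E - 38 I$ ($f{\left(E,I \right)} = 8 - \left(\left(38 E + 38 I\right) + 49\right) = 8 - \left(49 + 38 E + 38 I\right) = -41 - 38 E - 38 I$)
$\frac{1251}{3075} + \frac{f{\left(-49,C \right)}}{-2560} = \frac{1251}{3075} + \frac{-41 - -1862 - -2090}{-2560} = 1251 \cdot \frac{1}{3075} + \left(-41 + 1862 + 2090\right) \left(- \frac{1}{2560}\right) = \frac{417}{1025} + 3911 \left(- \frac{1}{2560}\right) = \frac{417}{1025} - \frac{3911}{2560} = - \frac{588251}{524800}$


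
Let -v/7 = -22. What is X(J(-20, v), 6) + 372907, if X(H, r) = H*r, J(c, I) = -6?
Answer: 372871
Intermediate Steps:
v = 154 (v = -7*(-22) = 154)
X(J(-20, v), 6) + 372907 = -6*6 + 372907 = -36 + 372907 = 372871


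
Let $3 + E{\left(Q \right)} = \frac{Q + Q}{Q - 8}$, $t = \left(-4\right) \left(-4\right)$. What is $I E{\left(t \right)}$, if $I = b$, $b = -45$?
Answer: $-45$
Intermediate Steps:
$t = 16$
$E{\left(Q \right)} = -3 + \frac{2 Q}{-8 + Q}$ ($E{\left(Q \right)} = -3 + \frac{Q + Q}{Q - 8} = -3 + \frac{2 Q}{-8 + Q}$)
$I = -45$
$I E{\left(t \right)} = - 45 \frac{24 - 16}{-8 + 16} = - 45 \frac{24 - 16}{8} = - 45 \cdot \frac{1}{8} \cdot 8 = \left(-45\right) 1 = -45$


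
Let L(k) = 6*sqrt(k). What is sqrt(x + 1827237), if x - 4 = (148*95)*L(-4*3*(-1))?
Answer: sqrt(1827241 + 168720*sqrt(3)) ≈ 1455.8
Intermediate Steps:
x = 4 + 168720*sqrt(3) (x = 4 + (148*95)*(6*sqrt(-4*3*(-1))) = 4 + 14060*(6*sqrt(-12*(-1))) = 4 + 14060*(6*sqrt(12)) = 4 + 14060*(6*(2*sqrt(3))) = 4 + 14060*(12*sqrt(3)) = 4 + 168720*sqrt(3) ≈ 2.9224e+5)
sqrt(x + 1827237) = sqrt((4 + 168720*sqrt(3)) + 1827237) = sqrt(1827241 + 168720*sqrt(3))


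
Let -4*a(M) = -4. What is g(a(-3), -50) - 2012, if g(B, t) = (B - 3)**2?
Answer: -2008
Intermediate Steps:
a(M) = 1 (a(M) = -1/4*(-4) = 1)
g(B, t) = (-3 + B)**2
g(a(-3), -50) - 2012 = (-3 + 1)**2 - 2012 = (-2)**2 - 2012 = 4 - 2012 = -2008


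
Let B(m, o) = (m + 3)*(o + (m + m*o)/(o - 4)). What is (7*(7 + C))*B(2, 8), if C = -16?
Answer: -7875/2 ≈ -3937.5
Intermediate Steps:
B(m, o) = (3 + m)*(o + (m + m*o)/(-4 + o))
(7*(7 + C))*B(2, 8) = (7*(7 - 16))*((2**2 - 12*8 + 3*2 + 3*8**2 + 2*8**2 + 8*2**2 - 1*2*8)/(-4 + 8)) = (7*(-9))*((4 - 96 + 6 + 3*64 + 2*64 + 8*4 - 16)/4) = -63*(4 - 96 + 6 + 192 + 128 + 32 - 16)/4 = -63*250/4 = -63*125/2 = -7875/2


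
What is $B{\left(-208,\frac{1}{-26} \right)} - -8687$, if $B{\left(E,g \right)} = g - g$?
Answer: $8687$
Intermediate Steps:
$B{\left(E,g \right)} = 0$
$B{\left(-208,\frac{1}{-26} \right)} - -8687 = 0 - -8687 = 0 + 8687 = 8687$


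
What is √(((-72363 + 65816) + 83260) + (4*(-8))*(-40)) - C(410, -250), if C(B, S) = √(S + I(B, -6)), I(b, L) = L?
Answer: √77993 - 16*I ≈ 279.27 - 16.0*I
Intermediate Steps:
C(B, S) = √(-6 + S) (C(B, S) = √(S - 6) = √(-6 + S))
√(((-72363 + 65816) + 83260) + (4*(-8))*(-40)) - C(410, -250) = √(((-72363 + 65816) + 83260) + (4*(-8))*(-40)) - √(-6 - 250) = √((-6547 + 83260) - 32*(-40)) - √(-256) = √(76713 + 1280) - 16*I = √77993 - 16*I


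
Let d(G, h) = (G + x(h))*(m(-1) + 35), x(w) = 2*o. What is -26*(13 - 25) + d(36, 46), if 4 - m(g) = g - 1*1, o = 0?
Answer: 1788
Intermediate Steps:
m(g) = 5 - g (m(g) = 4 - (g - 1*1) = 4 - (g - 1) = 4 - (-1 + g) = 4 + (1 - g) = 5 - g)
x(w) = 0 (x(w) = 2*0 = 0)
d(G, h) = 41*G (d(G, h) = (G + 0)*((5 - 1*(-1)) + 35) = G*((5 + 1) + 35) = G*(6 + 35) = G*41 = 41*G)
-26*(13 - 25) + d(36, 46) = -26*(13 - 25) + 41*36 = -26*(-12) + 1476 = 312 + 1476 = 1788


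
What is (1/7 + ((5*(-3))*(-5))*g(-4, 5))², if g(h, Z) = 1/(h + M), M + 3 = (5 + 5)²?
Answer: 42436/47089 ≈ 0.90119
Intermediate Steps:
M = 97 (M = -3 + (5 + 5)² = -3 + 10² = -3 + 100 = 97)
g(h, Z) = 1/(97 + h) (g(h, Z) = 1/(h + 97) = 1/(97 + h))
(1/7 + ((5*(-3))*(-5))*g(-4, 5))² = (1/7 + ((5*(-3))*(-5))/(97 - 4))² = (⅐ - 15*(-5)/93)² = (⅐ + 75*(1/93))² = (⅐ + 25/31)² = (206/217)² = 42436/47089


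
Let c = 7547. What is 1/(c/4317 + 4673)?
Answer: 4317/20180888 ≈ 0.00021392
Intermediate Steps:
1/(c/4317 + 4673) = 1/(7547/4317 + 4673) = 1/(20180888/4317) = 4317/20180888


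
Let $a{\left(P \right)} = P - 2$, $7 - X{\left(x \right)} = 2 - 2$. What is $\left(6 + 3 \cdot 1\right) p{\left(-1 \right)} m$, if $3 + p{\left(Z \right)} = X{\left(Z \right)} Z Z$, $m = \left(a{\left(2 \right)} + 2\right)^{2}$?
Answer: $144$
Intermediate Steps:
$X{\left(x \right)} = 7$ ($X{\left(x \right)} = 7 - \left(2 - 2\right) = 7 - 0 = 7 + 0 = 7$)
$a{\left(P \right)} = -2 + P$
$m = 4$ ($m = \left(\left(-2 + 2\right) + 2\right)^{2} = \left(0 + 2\right)^{2} = 2^{2} = 4$)
$p{\left(Z \right)} = -3 + 7 Z^{2}$ ($p{\left(Z \right)} = -3 + 7 Z Z = -3 + 7 Z^{2}$)
$\left(6 + 3 \cdot 1\right) p{\left(-1 \right)} m = \left(6 + 3 \cdot 1\right) \left(-3 + 7 \left(-1\right)^{2}\right) 4 = \left(6 + 3\right) \left(-3 + 7 \cdot 1\right) 4 = 9 \left(-3 + 7\right) 4 = 9 \cdot 4 \cdot 4 = 36 \cdot 4 = 144$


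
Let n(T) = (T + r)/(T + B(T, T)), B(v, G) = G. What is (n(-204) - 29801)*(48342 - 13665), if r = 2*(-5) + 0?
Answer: -70270594023/68 ≈ -1.0334e+9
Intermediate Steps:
r = -10 (r = -10 + 0 = -10)
n(T) = (-10 + T)/(2*T) (n(T) = (T - 10)/(T + T) = (-10 + T)/((2*T)) = (-10 + T)*(1/(2*T)) = (-10 + T)/(2*T))
(n(-204) - 29801)*(48342 - 13665) = ((½)*(-10 - 204)/(-204) - 29801)*(48342 - 13665) = ((½)*(-1/204)*(-214) - 29801)*34677 = (107/204 - 29801)*34677 = -6079297/204*34677 = -70270594023/68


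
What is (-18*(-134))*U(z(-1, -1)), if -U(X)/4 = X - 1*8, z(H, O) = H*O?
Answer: 67536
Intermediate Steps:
U(X) = 32 - 4*X (U(X) = -4*(X - 1*8) = -4*(X - 8) = -4*(-8 + X) = 32 - 4*X)
(-18*(-134))*U(z(-1, -1)) = (-18*(-134))*(32 - (-4)*(-1)) = 2412*(32 - 4*1) = 2412*(32 - 4) = 2412*28 = 67536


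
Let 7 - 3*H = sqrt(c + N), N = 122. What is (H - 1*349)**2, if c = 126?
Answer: 360616/3 + 4160*sqrt(62)/9 ≈ 1.2384e+5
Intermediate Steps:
H = 7/3 - 2*sqrt(62)/3 (H = 7/3 - sqrt(126 + 122)/3 = 7/3 - 2*sqrt(62)/3 ≈ -2.9160)
(H - 1*349)**2 = ((7/3 - 2*sqrt(62)/3) - 1*349)**2 = ((7/3 - 2*sqrt(62)/3) - 349)**2 = (-1040/3 - 2*sqrt(62)/3)**2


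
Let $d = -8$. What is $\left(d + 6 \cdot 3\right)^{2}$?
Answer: $100$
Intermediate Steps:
$\left(d + 6 \cdot 3\right)^{2} = \left(-8 + 6 \cdot 3\right)^{2} = \left(-8 + 18\right)^{2} = 10^{2} = 100$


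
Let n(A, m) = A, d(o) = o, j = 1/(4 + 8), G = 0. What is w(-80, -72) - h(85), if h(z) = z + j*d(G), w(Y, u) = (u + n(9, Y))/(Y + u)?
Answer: -12857/152 ≈ -84.586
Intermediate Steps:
j = 1/12 ≈ 0.083333
w(Y, u) = (9 + u)/(Y + u) (w(Y, u) = (u + 9)/(Y + u) = (9 + u)/(Y + u))
h(z) = z (h(z) = z + (1/12)*0 = z + 0 = z)
w(-80, -72) - h(85) = (9 - 72)/(-80 - 72) - 1*85 = -63/(-152) - 85 = -1/152*(-63) - 85 = 63/152 - 85 = -12857/152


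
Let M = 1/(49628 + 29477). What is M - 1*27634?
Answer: -2185987569/79105 ≈ -27634.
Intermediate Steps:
M = 1/79105 ≈ 1.2641e-5
M - 1*27634 = 1/79105 - 1*27634 = 1/79105 - 27634 = -2185987569/79105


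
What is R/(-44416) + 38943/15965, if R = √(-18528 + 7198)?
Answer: 38943/15965 - I*√11330/44416 ≈ 2.4393 - 0.0023965*I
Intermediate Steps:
R = I*√11330 (R = √(-11330) = I*√11330 ≈ 106.44*I)
R/(-44416) + 38943/15965 = (I*√11330)/(-44416) + 38943/15965 = (I*√11330)*(-1/44416) + 38943*(1/15965) = -I*√11330/44416 + 38943/15965 = 38943/15965 - I*√11330/44416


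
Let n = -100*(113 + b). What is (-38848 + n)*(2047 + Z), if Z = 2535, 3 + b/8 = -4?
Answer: -204118936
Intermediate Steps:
b = -56 (b = -24 + 8*(-4) = -24 - 32 = -56)
n = -5700 (n = -100*(113 - 56) = -100*57 = -5700)
(-38848 + n)*(2047 + Z) = (-38848 - 5700)*(2047 + 2535) = -44548*4582 = -204118936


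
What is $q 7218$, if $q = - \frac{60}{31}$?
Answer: $- \frac{433080}{31} \approx -13970.0$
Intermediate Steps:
$q = - \frac{60}{31}$ ($q = \left(-60\right) \frac{1}{31} = - \frac{60}{31} \approx -1.9355$)
$q 7218 = \left(- \frac{60}{31}\right) 7218 = - \frac{433080}{31}$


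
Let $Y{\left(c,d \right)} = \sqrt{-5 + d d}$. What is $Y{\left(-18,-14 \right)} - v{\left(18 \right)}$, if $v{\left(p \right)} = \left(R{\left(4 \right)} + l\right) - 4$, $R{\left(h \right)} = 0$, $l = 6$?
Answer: $-2 + \sqrt{191} \approx 11.82$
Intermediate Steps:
$Y{\left(c,d \right)} = \sqrt{-5 + d^{2}}$
$v{\left(p \right)} = 2$ ($v{\left(p \right)} = \left(0 + 6\right) - 4 = 6 - 4 = 2$)
$Y{\left(-18,-14 \right)} - v{\left(18 \right)} = \sqrt{-5 + \left(-14\right)^{2}} - 2 = \sqrt{-5 + 196} - 2 = \sqrt{191} - 2 = -2 + \sqrt{191}$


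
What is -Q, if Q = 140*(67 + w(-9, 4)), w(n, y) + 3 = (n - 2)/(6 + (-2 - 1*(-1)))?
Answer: -8652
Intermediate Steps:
w(n, y) = -17/5 + n/5 (w(n, y) = -3 + (n - 2)/(6 + (-2 - 1*(-1))) = -3 + (-2 + n)/(6 + (-2 + 1)) = -3 + (-2 + n)/(6 - 1) = -3 + (-2 + n)/5 = -3 + (-2 + n)*(1/5) = -3 + (-2/5 + n/5) = -17/5 + n/5)
Q = 8652 (Q = 140*(67 + (-17/5 + (1/5)*(-9))) = 140*(67 + (-17/5 - 9/5)) = 140*(67 - 26/5) = 140*(309/5) = 8652)
-Q = -1*8652 = -8652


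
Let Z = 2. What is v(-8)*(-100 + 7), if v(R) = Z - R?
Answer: -930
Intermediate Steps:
v(R) = 2 - R
v(-8)*(-100 + 7) = (2 - 1*(-8))*(-100 + 7) = (2 + 8)*(-93) = 10*(-93) = -930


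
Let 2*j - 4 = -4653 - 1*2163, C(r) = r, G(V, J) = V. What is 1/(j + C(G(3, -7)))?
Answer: -1/3403 ≈ -0.00029386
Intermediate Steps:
j = -3406 (j = 2 + (-4653 - 1*2163)/2 = 2 + (-4653 - 2163)/2 = 2 + (1/2)*(-6816) = 2 - 3408 = -3406)
1/(j + C(G(3, -7))) = 1/(-3406 + 3) = 1/(-3403) = -1/3403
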